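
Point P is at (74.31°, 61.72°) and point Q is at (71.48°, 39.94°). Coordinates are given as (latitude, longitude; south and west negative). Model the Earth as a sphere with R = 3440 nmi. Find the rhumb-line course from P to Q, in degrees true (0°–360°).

246.1°

Meridional parts: M(φ₁)=+1.9821, M(φ₂)=+1.8138 → ΔM = -0.1683;  Δλ = -0.3801 rad
tan C = Δλ / ΔM = +2.2585 → C = 246.12°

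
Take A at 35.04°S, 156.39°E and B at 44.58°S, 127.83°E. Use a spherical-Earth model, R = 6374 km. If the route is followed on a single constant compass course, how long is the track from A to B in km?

Rhumb course C = atan2(Δλ, Δψ) with Δψ = ln[tan(π/4+φ₂/2)/tan(π/4+φ₁/2)] = -0.2174, Δλ = -0.4985 → C = 246.44°
d = R·|Δφ| / |cos C| = 6374·0.16650 / 0.39970 = 2655 km

2655 km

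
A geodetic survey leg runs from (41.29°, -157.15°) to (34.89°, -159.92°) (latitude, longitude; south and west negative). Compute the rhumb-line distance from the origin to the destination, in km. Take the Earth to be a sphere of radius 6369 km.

751 km

Rhumb course C = atan2(Δλ, Δψ) with Δψ = ln[tan(π/4+φ₂/2)/tan(π/4+φ₁/2)] = -0.1421, Δλ = -0.0483 → C = 198.79°
d = R·|Δφ| / |cos C| = 6369·0.11170 / 0.94670 = 751 km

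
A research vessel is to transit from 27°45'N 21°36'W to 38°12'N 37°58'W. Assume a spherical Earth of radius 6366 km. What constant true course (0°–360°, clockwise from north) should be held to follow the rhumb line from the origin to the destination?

Δψ = ln[tan(π/4+φ₂/2)/tan(π/4+φ₁/2)] = +0.2180
Δλ = -0.2857 rad (taken the short way round)
course = atan2(Δλ, Δψ) = 307.35°

307.3°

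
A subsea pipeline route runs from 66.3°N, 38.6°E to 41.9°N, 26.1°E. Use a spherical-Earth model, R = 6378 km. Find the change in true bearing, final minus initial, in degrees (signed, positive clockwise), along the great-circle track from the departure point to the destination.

-10.4°

At departure: θ₁ = atan2(sin Δλ cos φ₂, cos φ₁ sin φ₂ − sin φ₁ cos φ₂ cos Δλ) = 202.09°
At arrival: θ₂ = atan2(sin Δλ cos φ₁, −cos φ₂ sin φ₁ + sin φ₂ cos φ₁ cos Δλ) = 191.72°
Δθ = θ₂ − θ₁ = -10.4°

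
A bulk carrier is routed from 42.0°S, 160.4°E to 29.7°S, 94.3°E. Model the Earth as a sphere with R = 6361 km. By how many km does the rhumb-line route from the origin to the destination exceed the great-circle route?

Great circle: cos σ = sin φ₁ sin φ₂ + cos φ₁ cos φ₂ cos Δλ,  σ = 0.9360 rad → d_gc = 5953.58 km
Rhumb line: Δψ = +0.2659, q = Δφ/Δψ = 0.8074, d_rh = R√(Δφ²+q²Δλ²) = 6080.10 km
Excess = 6080.10 − 5953.58 = 126.52 ≈ 127 km

127 km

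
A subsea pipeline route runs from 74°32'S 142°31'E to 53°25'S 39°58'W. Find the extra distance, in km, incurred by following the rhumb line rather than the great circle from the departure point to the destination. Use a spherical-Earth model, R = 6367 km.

Great circle: cos σ = sin φ₁ sin φ₂ + cos φ₁ cos φ₂ cos Δλ,  σ = 0.9083 rad → d_gc = 5782.9 km
Rhumb line: Δψ = +0.8896, q = Δφ/Δψ = 0.4143, d_rh = R√(Δφ²+q²Δλ²) = 8502.7 km
Excess = 8502.7 − 5782.9 = 2719.8 ≈ 2720 km

2720 km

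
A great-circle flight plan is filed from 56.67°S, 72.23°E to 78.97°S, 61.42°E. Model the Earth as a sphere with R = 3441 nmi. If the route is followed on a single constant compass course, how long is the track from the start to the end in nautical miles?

Δψ = ln[tan(π/4+φ₂/2)/tan(π/4+φ₁/2)] = -1.1315;  Δφ = -0.3892 rad,  Δλ = -0.1887 rad
q = Δφ/Δψ = 0.3440
d = R·√(Δφ² + q²Δλ²) = 3441·0.39458 = 1358 nmi

1358 nmi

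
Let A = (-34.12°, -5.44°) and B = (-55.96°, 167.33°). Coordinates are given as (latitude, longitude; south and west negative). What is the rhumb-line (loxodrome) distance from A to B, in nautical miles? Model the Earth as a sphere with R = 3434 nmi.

7300 nmi

Δψ = ln[tan(π/4+φ₂/2)/tan(π/4+φ₁/2)] = -0.5496;  Δφ = -0.3812 rad,  Δλ = +3.0154 rad
q = Δφ/Δψ = 0.6935
d = R·√(Δφ² + q²Δλ²) = 3434·2.12575 = 7300 nmi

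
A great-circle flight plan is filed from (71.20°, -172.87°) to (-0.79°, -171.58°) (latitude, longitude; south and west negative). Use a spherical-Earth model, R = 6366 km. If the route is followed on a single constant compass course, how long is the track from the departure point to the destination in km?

Δψ = ln[tan(π/4+φ₂/2)/tan(π/4+φ₁/2)] = -1.8123;  Δφ = -1.2565 rad,  Δλ = +0.0225 rad
q = Δφ/Δψ = 0.6933
d = R·√(Δφ² + q²Δλ²) = 6366·1.25656 = 7999 km

7999 km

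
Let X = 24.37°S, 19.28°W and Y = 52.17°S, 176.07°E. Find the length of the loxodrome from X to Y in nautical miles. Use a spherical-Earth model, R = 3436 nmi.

7759 nmi

Δψ = ln[tan(π/4+φ₂/2)/tan(π/4+φ₁/2)] = -0.6322;  Δφ = -0.4852 rad,  Δλ = -2.8737 rad
q = Δφ/Δψ = 0.7675
d = R·√(Δφ² + q²Δλ²) = 3436·2.25818 = 7759 nmi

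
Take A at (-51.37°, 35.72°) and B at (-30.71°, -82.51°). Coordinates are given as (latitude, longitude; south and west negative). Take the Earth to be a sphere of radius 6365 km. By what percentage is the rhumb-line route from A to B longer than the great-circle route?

10.6%

Great circle: σ = 1.4252 rad → d_gc = Rσ = 9071.5 km
Rhumb: Δφ = +0.3606, Δλ = -2.0635, Δψ = +0.4848, q = Δφ/Δψ = 0.7438 → d_rh = R√(Δφ²+q²Δλ²) = 10035.8 km
Excess = (10035.8 − 9071.5) / 9071.5 = 964.3 / 9071.5 = 10.63% ≈ 10.6%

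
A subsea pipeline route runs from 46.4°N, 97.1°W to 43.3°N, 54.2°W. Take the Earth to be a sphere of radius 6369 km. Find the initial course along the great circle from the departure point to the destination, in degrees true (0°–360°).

θ = atan2( sin Δλ·cos φ₂ ,  cos φ₁ sin φ₂ − sin φ₁ cos φ₂ cos Δλ )
  = atan2(+0.4954, +0.0869) = 80.05°

80.1°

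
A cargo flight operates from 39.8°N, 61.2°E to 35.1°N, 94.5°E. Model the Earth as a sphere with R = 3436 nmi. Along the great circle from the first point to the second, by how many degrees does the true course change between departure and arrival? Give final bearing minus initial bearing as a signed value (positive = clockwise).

+20.6°

At departure: θ₁ = atan2(sin Δλ cos φ₂, cos φ₁ sin φ₂ − sin φ₁ cos φ₂ cos Δλ) = 89.48°
At arrival: θ₂ = atan2(sin Δλ cos φ₁, −cos φ₂ sin φ₁ + sin φ₂ cos φ₁ cos Δλ) = 110.11°
Δθ = θ₂ − θ₁ = +20.6°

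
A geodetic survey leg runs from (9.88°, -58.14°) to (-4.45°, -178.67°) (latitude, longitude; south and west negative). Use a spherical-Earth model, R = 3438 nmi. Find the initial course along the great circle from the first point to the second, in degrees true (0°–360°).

θ = atan2( sin Δλ·cos φ₂ ,  cos φ₁ sin φ₂ − sin φ₁ cos φ₂ cos Δλ )
  = atan2(-0.8588, +0.0105) = 270.70°

270.7°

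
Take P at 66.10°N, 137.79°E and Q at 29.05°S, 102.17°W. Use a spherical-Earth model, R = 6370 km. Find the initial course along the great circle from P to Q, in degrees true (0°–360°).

N = sin Δλ·cos φ₂ = +0.7568;  D = cos φ₁ sin φ₂ − sin φ₁ cos φ₂ cos Δλ = +0.2034
initial course = atan2(N, D) = 74.96°

75.0°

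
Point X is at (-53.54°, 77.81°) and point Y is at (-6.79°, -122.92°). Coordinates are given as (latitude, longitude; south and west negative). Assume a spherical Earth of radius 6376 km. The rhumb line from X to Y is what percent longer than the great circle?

18.7%

Great circle: σ = 2.0452 rad → d_gc = Rσ = 13040.1 km
Rhumb: Δφ = +0.8159, Δλ = +2.7798, Δψ = +0.9918, q = Δφ/Δψ = 0.8227 → d_rh = R√(Δφ²+q²Δλ²) = 15481.4 km
Excess = (15481.4 − 13040.1) / 13040.1 = 2441.3 / 13040.1 = 18.72% ≈ 18.7%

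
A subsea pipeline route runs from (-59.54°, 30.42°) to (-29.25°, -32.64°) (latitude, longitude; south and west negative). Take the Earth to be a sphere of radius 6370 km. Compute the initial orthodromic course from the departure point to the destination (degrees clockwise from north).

276.8°

N = sin Δλ·cos φ₂ = -0.7778;  D = cos φ₁ sin φ₂ − sin φ₁ cos φ₂ cos Δλ = +0.0930
initial course = atan2(N, D) = 276.82°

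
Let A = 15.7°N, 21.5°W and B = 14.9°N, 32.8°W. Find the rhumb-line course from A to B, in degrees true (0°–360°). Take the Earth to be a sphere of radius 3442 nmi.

Meridional parts: M(φ₁)=+0.2775, M(φ₂)=+0.2630 → ΔM = -0.0145;  Δλ = -0.1972 rad
tan C = Δλ / ΔM = +13.6242 → C = 265.80°

265.8°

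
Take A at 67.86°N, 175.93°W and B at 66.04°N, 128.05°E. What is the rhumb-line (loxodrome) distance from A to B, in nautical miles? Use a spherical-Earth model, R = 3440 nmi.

Δψ = ln[tan(π/4+φ₂/2)/tan(π/4+φ₁/2)] = -0.0812;  Δφ = -0.0318 rad,  Δλ = -0.9777 rad
q = Δφ/Δψ = 0.3913
d = R·√(Δφ² + q²Δλ²) = 3440·0.38394 = 1321 nmi

1321 nmi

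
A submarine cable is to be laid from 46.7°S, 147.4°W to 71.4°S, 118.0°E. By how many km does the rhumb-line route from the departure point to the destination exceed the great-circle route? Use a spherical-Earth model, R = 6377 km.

501 km

Great circle: cos σ = sin φ₁ sin φ₂ + cos φ₁ cos φ₂ cos Δλ,  σ = 0.8336 rad → d_gc = 5315.9 km
Rhumb line: Δψ = -0.8854, q = Δφ/Δψ = 0.4869, d_rh = R√(Δφ²+q²Δλ²) = 5817.1 km
Excess = 5817.1 − 5315.9 = 501.2 ≈ 501 km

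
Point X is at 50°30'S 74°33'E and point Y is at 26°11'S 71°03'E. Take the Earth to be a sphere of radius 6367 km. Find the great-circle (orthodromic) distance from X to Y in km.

cos σ = sin φ₁ sin φ₂ + cos φ₁ cos φ₂ cos Δλ
      = sin(-50.50°)sin(-26.18°) + cos(-50.50°)cos(-26.18°)cos(-3.50°) = 0.9102
σ = 24.464° → d = Rσ = 6367·0.42698 = 2719 km

2719 km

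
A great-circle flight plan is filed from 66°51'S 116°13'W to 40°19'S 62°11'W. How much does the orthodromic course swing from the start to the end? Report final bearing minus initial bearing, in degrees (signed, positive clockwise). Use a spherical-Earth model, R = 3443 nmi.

-45.7°

Initial bearing θ₁ = atan2(sin Δλ cos φ₂, cos φ₁ sin φ₂ − sin φ₁ cos φ₂ cos Δλ) = 75.69°
Final bearing θ₂ = (initial bearing from the destination back to the start) + 180° = 29.97°
Δθ = θ₂ − θ₁ = -45.7°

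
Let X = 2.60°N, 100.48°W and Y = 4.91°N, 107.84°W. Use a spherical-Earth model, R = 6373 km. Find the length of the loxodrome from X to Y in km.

856 km

Δψ = ln[tan(π/4+φ₂/2)/tan(π/4+φ₁/2)] = +0.0404;  Δφ = +0.0403 rad,  Δλ = -0.1285 rad
q = Δφ/Δψ = 0.9978
d = R·√(Δφ² + q²Δλ²) = 6373·0.13436 = 856 km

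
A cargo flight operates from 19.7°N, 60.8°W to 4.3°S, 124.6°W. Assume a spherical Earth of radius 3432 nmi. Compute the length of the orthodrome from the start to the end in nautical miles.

4019 nmi

Haversine: a = sin²(Δφ/2)+cos φ₁ cos φ₂ sin²(Δλ/2) = 0.30539;  σ = 2·atan2(√a,√(1−a))
σ = 67.094° → d = Rσ = 3432·1.17101 = 4019 nmi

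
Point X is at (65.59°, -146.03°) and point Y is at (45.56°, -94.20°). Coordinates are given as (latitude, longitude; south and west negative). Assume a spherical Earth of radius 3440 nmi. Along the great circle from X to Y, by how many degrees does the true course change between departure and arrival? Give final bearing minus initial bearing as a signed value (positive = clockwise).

+44.3°

Initial bearing θ₁ = atan2(sin Δλ cos φ₂, cos φ₁ sin φ₂ − sin φ₁ cos φ₂ cos Δλ) = 100.19°
Final bearing θ₂ = (initial bearing from the destination back to the start) + 180° = 144.48°
Δθ = θ₂ − θ₁ = +44.3°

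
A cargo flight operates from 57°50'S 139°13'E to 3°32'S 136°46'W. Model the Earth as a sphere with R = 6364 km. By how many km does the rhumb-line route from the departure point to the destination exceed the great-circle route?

300 km

Great circle: cos σ = sin φ₁ sin φ₂ + cos φ₁ cos φ₂ cos Δλ,  σ = 1.4630 rad → d_gc = 9310.7 km
Rhumb line: Δψ = +1.1820, q = Δφ/Δψ = 0.8018, d_rh = R√(Δφ²+q²Δλ²) = 9610.5 km
Excess = 9610.5 − 9310.7 = 299.8 ≈ 300 km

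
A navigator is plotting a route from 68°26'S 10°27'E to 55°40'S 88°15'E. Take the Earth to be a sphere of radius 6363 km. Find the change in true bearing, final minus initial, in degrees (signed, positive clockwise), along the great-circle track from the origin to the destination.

At departure: θ₁ = atan2(sin Δλ cos φ₂, cos φ₁ sin φ₂ − sin φ₁ cos φ₂ cos Δλ) = 109.27°
At arrival: θ₂ = atan2(sin Δλ cos φ₁, −cos φ₂ sin φ₁ + sin φ₂ cos φ₁ cos Δλ) = 37.97°
Δθ = θ₂ − θ₁ = -71.3°

-71.3°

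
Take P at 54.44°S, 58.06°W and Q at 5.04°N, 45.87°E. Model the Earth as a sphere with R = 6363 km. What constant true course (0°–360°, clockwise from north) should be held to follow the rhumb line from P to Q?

Meridional parts: M(φ₁)=-1.1373, M(φ₂)=+0.0881 → ΔM = +1.2254;  Δλ = +1.8139 rad
tan C = Δλ / ΔM = +1.4803 → C = 55.96°

56.0°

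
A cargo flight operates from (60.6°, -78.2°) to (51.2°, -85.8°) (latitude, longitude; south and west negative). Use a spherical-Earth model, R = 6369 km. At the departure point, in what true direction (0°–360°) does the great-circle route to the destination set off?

N = sin Δλ·cos φ₂ = -0.0829;  D = cos φ₁ sin φ₂ − sin φ₁ cos φ₂ cos Δλ = -0.1585
initial course = atan2(N, D) = 207.60°

207.6°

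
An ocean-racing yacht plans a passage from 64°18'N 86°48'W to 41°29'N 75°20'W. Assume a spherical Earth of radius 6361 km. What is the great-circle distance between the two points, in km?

Haversine: a = sin²(Δφ/2)+cos φ₁ cos φ₂ sin²(Δλ/2) = 0.04237;  σ = 2·atan2(√a,√(1−a))
σ = 23.756° → d = Rσ = 6361·0.41463 = 2637 km

2637 km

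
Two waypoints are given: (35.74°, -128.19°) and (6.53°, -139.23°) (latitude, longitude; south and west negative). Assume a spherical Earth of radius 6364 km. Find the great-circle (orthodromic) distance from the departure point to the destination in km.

Haversine: a = sin²(Δφ/2)+cos φ₁ cos φ₂ sin²(Δλ/2) = 0.07104;  σ = 2·atan2(√a,√(1−a))
σ = 30.917° → d = Rσ = 6364·0.53960 = 3434 km

3434 km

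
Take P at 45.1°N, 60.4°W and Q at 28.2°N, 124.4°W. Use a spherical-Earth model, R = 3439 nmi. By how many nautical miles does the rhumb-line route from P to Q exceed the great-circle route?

65 nmi

Great circle: cos σ = sin φ₁ sin φ₂ + cos φ₁ cos φ₂ cos Δλ,  σ = 0.9180 rad → d_gc = 3156.9 nmi
Rhumb line: Δψ = -0.3705, q = Δφ/Δψ = 0.7961, d_rh = R√(Δφ²+q²Δλ²) = 3222.1 nmi
Excess = 3222.1 − 3156.9 = 65.2 ≈ 65 nmi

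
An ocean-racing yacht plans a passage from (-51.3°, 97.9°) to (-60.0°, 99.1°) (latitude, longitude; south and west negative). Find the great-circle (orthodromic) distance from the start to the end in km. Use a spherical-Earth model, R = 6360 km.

cos σ = sin φ₁ sin φ₂ + cos φ₁ cos φ₂ cos Δλ
      = sin(-51.30°)sin(-60.00°) + cos(-51.30°)cos(-60.00°)cos(1.20°) = 0.9884
σ = 8.726° → d = Rσ = 6360·0.15230 = 969 km

969 km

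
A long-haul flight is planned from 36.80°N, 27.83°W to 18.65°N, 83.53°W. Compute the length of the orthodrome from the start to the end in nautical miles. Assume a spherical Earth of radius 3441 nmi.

Haversine: a = sin²(Δφ/2)+cos φ₁ cos φ₂ sin²(Δλ/2) = 0.19045;  σ = 2·atan2(√a,√(1−a))
σ = 51.750° → d = Rσ = 3441·0.90320 = 3108 nmi

3108 nmi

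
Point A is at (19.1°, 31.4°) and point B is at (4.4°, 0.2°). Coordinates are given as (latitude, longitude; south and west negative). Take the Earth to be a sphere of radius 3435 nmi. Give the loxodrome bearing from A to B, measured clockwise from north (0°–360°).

Meridional parts: M(φ₁)=+0.3397, M(φ₂)=+0.0769 → ΔM = -0.2628;  Δλ = -0.5445 rad
tan C = Δλ / ΔM = +2.0718 → C = 244.23°

244.2°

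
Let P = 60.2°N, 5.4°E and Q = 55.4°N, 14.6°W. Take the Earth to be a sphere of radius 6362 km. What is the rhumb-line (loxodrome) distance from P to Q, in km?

1296 km

Rhumb course C = atan2(Δλ, Δψ) with Δψ = ln[tan(π/4+φ₂/2)/tan(π/4+φ₁/2)] = -0.1575, Δλ = -0.3491 → C = 245.72°
d = R·|Δφ| / |cos C| = 6362·0.08378 / 0.41126 = 1296 km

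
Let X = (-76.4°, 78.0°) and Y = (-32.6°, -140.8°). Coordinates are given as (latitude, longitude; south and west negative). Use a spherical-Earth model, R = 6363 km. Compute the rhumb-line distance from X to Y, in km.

Rhumb course C = atan2(Δλ, Δψ) with Δψ = ln[tan(π/4+φ₂/2)/tan(π/4+φ₁/2)] = +1.5242, Δλ = +2.4644 → C = 58.26°
d = R·|Δφ| / |cos C| = 6363·0.76445 / 0.52600 = 9248 km

9248 km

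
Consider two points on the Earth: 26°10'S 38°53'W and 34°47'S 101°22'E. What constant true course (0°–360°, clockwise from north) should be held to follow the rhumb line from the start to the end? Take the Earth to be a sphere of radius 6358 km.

Δψ = ln[tan(π/4+φ₂/2)/tan(π/4+φ₁/2)] = -0.1748
Δλ = +2.4478 rad (taken the short way round)
course = atan2(Δλ, Δψ) = 94.08°

94.1°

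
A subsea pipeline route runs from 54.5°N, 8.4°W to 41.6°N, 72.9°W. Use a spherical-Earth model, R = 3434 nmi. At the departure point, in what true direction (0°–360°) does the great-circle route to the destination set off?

280.4°

N = sin Δλ·cos φ₂ = -0.6750;  D = cos φ₁ sin φ₂ − sin φ₁ cos φ₂ cos Δλ = +0.1235
initial course = atan2(N, D) = 280.37°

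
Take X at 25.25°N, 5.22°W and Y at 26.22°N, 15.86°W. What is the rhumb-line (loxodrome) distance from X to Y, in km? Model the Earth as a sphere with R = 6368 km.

Δψ = ln[tan(π/4+φ₂/2)/tan(π/4+φ₁/2)] = +0.0188;  Δφ = +0.0169 rad,  Δλ = -0.1857 rad
q = Δφ/Δψ = 0.9008
d = R·√(Δφ² + q²Δλ²) = 6368·0.16814 = 1071 km

1071 km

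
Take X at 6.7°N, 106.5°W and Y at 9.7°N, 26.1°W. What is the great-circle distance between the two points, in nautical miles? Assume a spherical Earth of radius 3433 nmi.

4761 nmi

cos σ = sin φ₁ sin φ₂ + cos φ₁ cos φ₂ cos Δλ
      = sin(6.70°)sin(9.70°) + cos(6.70°)cos(9.70°)cos(80.40°) = 0.1829
σ = 79.460° → d = Rσ = 3433·1.38684 = 4761 nmi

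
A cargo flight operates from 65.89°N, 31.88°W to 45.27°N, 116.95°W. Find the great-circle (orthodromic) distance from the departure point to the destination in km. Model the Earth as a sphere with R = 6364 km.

5297 km

Haversine: a = sin²(Δφ/2)+cos φ₁ cos φ₂ sin²(Δλ/2) = 0.16342;  σ = 2·atan2(√a,√(1−a))
σ = 47.689° → d = Rσ = 6364·0.83232 = 5297 km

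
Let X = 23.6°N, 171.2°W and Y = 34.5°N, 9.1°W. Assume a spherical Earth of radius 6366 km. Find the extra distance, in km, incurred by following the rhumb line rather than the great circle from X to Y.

Great circle: cos σ = sin φ₁ sin φ₂ + cos φ₁ cos φ₂ cos Δλ,  σ = 2.0850 rad → d_gc = 13273.4086 km
Rhumb line: Δψ = +0.2182, q = Δφ/Δψ = 0.8721, d_rh = R√(Δφ²+q²Δλ²) = 15752.9088 km
Excess = 15752.9088 − 13273.4086 = 2479.5002 ≈ 2480 km

2480 km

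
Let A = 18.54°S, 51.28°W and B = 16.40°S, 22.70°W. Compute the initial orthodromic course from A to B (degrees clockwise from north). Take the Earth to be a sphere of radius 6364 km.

90.0°

N = sin Δλ·cos φ₂ = +0.4589;  D = cos φ₁ sin φ₂ − sin φ₁ cos φ₂ cos Δλ = +0.0002
initial course = atan2(N, D) = 89.98°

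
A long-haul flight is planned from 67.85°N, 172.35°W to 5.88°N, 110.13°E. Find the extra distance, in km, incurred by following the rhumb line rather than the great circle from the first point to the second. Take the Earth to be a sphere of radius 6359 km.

322 km

Great circle: cos σ = sin φ₁ sin φ₂ + cos φ₁ cos φ₂ cos Δλ,  σ = 1.3939 rad → d_gc = 8864.1 km
Rhumb line: Δψ = -1.5282, q = Δφ/Δψ = 0.7078, d_rh = R√(Δφ²+q²Δλ²) = 9186.0 km
Excess = 9186.0 − 8864.1 = 321.9 ≈ 322 km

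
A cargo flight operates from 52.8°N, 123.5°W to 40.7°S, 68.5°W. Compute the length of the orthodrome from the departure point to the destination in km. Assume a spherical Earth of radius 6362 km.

11644 km

Haversine: a = sin²(Δφ/2)+cos φ₁ cos φ₂ sin²(Δλ/2) = 0.62825;  σ = 2·atan2(√a,√(1−a))
σ = 104.863° → d = Rσ = 6362·1.83020 = 11644 km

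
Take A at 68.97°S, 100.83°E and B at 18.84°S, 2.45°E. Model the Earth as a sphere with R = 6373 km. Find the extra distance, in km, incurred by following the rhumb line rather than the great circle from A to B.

Great circle: cos σ = sin φ₁ sin φ₂ + cos φ₁ cos φ₂ cos Δλ,  σ = 1.3161 rad → d_gc = 8387.7 km
Rhumb line: Δψ = +1.3492, q = Δφ/Δψ = 0.6485, d_rh = R√(Δφ²+q²Δλ²) = 9024.8 km
Excess = 9024.8 − 8387.7 = 637.1 ≈ 637 km

637 km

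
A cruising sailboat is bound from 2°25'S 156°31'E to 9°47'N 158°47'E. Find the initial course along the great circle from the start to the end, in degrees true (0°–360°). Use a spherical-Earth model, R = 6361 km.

θ = atan2( sin Δλ·cos φ₂ ,  cos φ₁ sin φ₂ − sin φ₁ cos φ₂ cos Δλ )
  = atan2(+0.0390, +0.2113) = 10.45°

10.5°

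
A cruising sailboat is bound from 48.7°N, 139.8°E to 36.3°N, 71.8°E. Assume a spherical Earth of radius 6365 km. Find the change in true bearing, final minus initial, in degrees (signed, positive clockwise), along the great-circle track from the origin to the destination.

-49.3°

Initial bearing θ₁ = atan2(sin Δλ cos φ₂, cos φ₁ sin φ₂ − sin φ₁ cos φ₂ cos Δλ) = 282.37°
Final bearing θ₂ = (initial bearing from the destination back to the start) + 180° = 233.12°
Δθ = θ₂ − θ₁ = -49.3°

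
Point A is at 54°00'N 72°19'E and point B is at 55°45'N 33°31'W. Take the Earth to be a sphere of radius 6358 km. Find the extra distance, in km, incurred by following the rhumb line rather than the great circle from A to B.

693 km

Great circle: cos σ = sin φ₁ sin φ₂ + cos φ₁ cos φ₂ cos Δλ,  σ = 0.9539 rad → d_gc = 6065.2 km
Rhumb line: Δψ = +0.0531, q = Δφ/Δψ = 0.5752, d_rh = R√(Δφ²+q²Δλ²) = 6758.6 km
Excess = 6758.6 − 6065.2 = 693.4 ≈ 693 km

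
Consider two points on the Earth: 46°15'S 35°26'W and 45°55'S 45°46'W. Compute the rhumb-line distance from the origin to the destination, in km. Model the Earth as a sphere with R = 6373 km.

798 km

Δψ = ln[tan(π/4+φ₂/2)/tan(π/4+φ₁/2)] = +0.0084;  Δφ = +0.0058 rad,  Δλ = -0.1804 rad
q = Δφ/Δψ = 0.6936
d = R·√(Δφ² + q²Δλ²) = 6373·0.12523 = 798 km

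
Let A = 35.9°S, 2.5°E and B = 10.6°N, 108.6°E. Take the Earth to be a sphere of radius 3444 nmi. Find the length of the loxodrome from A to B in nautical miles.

6647 nmi

Δψ = ln[tan(π/4+φ₂/2)/tan(π/4+φ₁/2)] = +0.8582;  Δφ = +0.8116 rad,  Δλ = +1.8518 rad
q = Δφ/Δψ = 0.9457
d = R·√(Δφ² + q²Δλ²) = 3444·1.93014 = 6647 nmi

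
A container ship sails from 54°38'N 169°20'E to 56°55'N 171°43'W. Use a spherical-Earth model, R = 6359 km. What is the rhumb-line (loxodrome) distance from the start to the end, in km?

Rhumb course C = atan2(Δλ, Δψ) with Δψ = ln[tan(π/4+φ₂/2)/tan(π/4+φ₁/2)] = +0.0709, Δλ = +0.3307 → C = 77.90°
d = R·|Δφ| / |cos C| = 6359·0.03985 / 0.20955 = 1209 km

1209 km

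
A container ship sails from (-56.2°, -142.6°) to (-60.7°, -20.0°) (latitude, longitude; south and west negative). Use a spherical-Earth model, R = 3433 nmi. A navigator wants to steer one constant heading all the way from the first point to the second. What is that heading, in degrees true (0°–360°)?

Δψ = ln[tan(π/4+φ₂/2)/tan(π/4+φ₁/2)] = -0.1503
Δλ = +2.1398 rad (taken the short way round)
course = atan2(Δλ, Δψ) = 94.02°

94.0°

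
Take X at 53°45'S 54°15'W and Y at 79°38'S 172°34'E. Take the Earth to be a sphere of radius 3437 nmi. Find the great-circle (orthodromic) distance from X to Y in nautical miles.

2634 nmi

cos σ = sin φ₁ sin φ₂ + cos φ₁ cos φ₂ cos Δλ
      = sin(-53.75°)sin(-79.63°) + cos(-53.75°)cos(-79.63°)cos(-133.18°) = 0.7205
σ = 43.907° → d = Rσ = 3437·0.76632 = 2634 nmi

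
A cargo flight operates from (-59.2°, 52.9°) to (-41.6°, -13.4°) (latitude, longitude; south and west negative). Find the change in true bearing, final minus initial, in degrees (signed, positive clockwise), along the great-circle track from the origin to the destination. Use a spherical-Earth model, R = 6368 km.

+54.0°

Initial bearing θ₁ = atan2(sin Δλ cos φ₂, cos φ₁ sin φ₂ − sin φ₁ cos φ₂ cos Δλ) = 263.19°
Final bearing θ₂ = (initial bearing from the destination back to the start) + 180° = 317.16°
Δθ = θ₂ − θ₁ = +54.0°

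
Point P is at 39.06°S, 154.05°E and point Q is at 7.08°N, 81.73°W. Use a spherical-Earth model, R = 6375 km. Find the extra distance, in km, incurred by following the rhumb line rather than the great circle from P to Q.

413 km

Great circle: cos σ = sin φ₁ sin φ₂ + cos φ₁ cos φ₂ cos Δλ,  σ = 2.1072 rad → d_gc = 13433.1 km
Rhumb line: Δψ = +0.8655, q = Δφ/Δψ = 0.9304, d_rh = R√(Δφ²+q²Δλ²) = 13846.4 km
Excess = 13846.4 − 13433.1 = 413.3 ≈ 413 km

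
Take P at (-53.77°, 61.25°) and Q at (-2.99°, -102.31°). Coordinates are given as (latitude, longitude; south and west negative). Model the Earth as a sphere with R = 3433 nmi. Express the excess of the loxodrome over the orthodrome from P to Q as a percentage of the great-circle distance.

19.5%

Great circle: σ = 2.1224 rad → d_gc = Rσ = 7286.1 nmi
Rhumb: Δφ = +0.8863, Δλ = -2.8547, Δψ = +1.0652, q = Δφ/Δψ = 0.8321 → d_rh = R√(Δφ²+q²Δλ²) = 8703.4 nmi
Excess = (8703.4 − 7286.1) / 7286.1 = 1417.3 / 7286.1 = 19.452% ≈ 19.5%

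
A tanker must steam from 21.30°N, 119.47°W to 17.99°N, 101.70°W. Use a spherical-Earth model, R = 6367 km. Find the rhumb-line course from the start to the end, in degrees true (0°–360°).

Δψ = ln[tan(π/4+φ₂/2)/tan(π/4+φ₁/2)] = -0.0614
Δλ = +0.3101 rad (taken the short way round)
course = atan2(Δλ, Δψ) = 101.19°

101.2°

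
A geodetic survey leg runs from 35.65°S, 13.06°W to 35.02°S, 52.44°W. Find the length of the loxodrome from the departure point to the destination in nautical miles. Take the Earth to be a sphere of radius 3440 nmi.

Δψ = ln[tan(π/4+φ₂/2)/tan(π/4+φ₁/2)] = +0.0135;  Δφ = +0.0110 rad,  Δλ = -0.6873 rad
q = Δφ/Δψ = 0.8158
d = R·√(Δφ² + q²Δλ²) = 3440·0.56080 = 1929 nmi

1929 nmi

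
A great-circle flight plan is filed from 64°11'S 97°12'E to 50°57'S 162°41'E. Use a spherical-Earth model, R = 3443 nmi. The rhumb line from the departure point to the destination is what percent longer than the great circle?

4.1%

Great circle: σ = 0.6216 rad → d_gc = Rσ = 2140.3 nmi
Rhumb: Δφ = +0.2310, Δλ = +1.1429, Δψ = +0.4365, q = Δφ/Δψ = 0.5291 → d_rh = R√(Δφ²+q²Δλ²) = 2228.8 nmi
Excess = (2228.8 − 2140.3) / 2140.3 = 88.5 / 2140.3 = 4.13% ≈ 4.1%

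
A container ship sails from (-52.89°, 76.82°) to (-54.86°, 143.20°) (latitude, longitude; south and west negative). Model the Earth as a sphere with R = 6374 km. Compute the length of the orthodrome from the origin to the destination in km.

Haversine: a = sin²(Δφ/2)+cos φ₁ cos φ₂ sin²(Δλ/2) = 0.10436;  σ = 2·atan2(√a,√(1−a))
σ = 37.695° → d = Rσ = 6374·0.65790 = 4193 km

4193 km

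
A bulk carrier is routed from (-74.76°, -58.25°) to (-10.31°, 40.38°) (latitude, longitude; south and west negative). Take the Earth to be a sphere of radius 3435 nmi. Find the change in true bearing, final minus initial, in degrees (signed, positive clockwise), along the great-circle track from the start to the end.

-85.8°

At departure: θ₁ = atan2(sin Δλ cos φ₂, cos φ₁ sin φ₂ − sin φ₁ cos φ₂ cos Δλ) = 101.02°
At arrival: θ₂ = atan2(sin Δλ cos φ₁, −cos φ₂ sin φ₁ + sin φ₂ cos φ₁ cos Δλ) = 15.20°
Δθ = θ₂ − θ₁ = -85.8°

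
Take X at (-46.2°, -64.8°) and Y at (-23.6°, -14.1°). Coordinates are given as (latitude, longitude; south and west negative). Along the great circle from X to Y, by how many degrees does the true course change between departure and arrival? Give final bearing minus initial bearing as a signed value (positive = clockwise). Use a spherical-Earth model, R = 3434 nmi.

Initial bearing θ₁ = atan2(sin Δλ cos φ₂, cos φ₁ sin φ₂ − sin φ₁ cos φ₂ cos Δλ) = 78.69°
Final bearing θ₂ = (initial bearing from the destination back to the start) + 180° = 47.79°
Δθ = θ₂ − θ₁ = -30.9°

-30.9°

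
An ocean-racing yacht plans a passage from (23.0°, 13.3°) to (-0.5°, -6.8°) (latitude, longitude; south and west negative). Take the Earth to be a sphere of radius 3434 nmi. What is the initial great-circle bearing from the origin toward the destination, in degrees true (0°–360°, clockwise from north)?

222.5°

θ = atan2( sin Δλ·cos φ₂ ,  cos φ₁ sin φ₂ − sin φ₁ cos φ₂ cos Δλ )
  = atan2(-0.3436, -0.3750) = 222.51°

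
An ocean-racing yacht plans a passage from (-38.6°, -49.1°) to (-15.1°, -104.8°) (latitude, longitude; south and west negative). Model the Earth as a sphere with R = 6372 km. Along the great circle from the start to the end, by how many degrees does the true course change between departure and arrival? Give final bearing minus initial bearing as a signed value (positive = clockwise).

+27.4°

Initial bearing θ₁ = atan2(sin Δλ cos φ₂, cos φ₁ sin φ₂ − sin φ₁ cos φ₂ cos Δλ) = 279.67°
Final bearing θ₂ = (initial bearing from the destination back to the start) + 180° = 307.06°
Δθ = θ₂ − θ₁ = +27.4°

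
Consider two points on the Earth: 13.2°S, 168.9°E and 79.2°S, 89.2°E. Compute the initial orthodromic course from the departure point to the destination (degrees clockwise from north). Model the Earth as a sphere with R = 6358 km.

191.0°

θ = atan2( sin Δλ·cos φ₂ ,  cos φ₁ sin φ₂ − sin φ₁ cos φ₂ cos Δλ )
  = atan2(-0.1844, -0.9487) = 191.00°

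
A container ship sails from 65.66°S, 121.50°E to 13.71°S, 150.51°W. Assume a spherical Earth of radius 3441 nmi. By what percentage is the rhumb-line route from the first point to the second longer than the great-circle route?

5.2%

Great circle: σ = 1.3387 rad → d_gc = Rσ = 4606.6 nmi
Rhumb: Δφ = +0.9067, Δλ = +1.5357, Δψ = +1.2925, q = Δφ/Δψ = 0.7015 → d_rh = R√(Δφ²+q²Δλ²) = 4845.3 nmi
Excess = (4845.3 − 4606.6) / 4606.6 = 238.7 / 4606.6 = 5.18% ≈ 5.2%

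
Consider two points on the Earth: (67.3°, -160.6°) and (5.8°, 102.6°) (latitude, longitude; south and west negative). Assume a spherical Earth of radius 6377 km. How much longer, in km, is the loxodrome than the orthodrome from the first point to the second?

581 km

Great circle: cos σ = sin φ₁ sin φ₂ + cos φ₁ cos φ₂ cos Δλ,  σ = 1.5230 rad → d_gc = 9712.2 km
Rhumb line: Δψ = -1.5044, q = Δφ/Δψ = 0.7135, d_rh = R√(Δφ²+q²Δλ²) = 10292.9 km
Excess = 10292.9 − 9712.2 = 580.7 ≈ 581 km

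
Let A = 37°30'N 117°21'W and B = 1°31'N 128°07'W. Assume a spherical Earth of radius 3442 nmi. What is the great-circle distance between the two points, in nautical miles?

2242 nmi

Haversine: a = sin²(Δφ/2)+cos φ₁ cos φ₂ sin²(Δλ/2) = 0.10239;  σ = 2·atan2(√a,√(1−a))
σ = 37.323° → d = Rσ = 3442·0.65141 = 2242 nmi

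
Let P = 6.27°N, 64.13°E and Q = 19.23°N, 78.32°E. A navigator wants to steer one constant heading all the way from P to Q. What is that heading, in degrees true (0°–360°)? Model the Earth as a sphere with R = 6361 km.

Meridional parts: M(φ₁)=+0.1097, M(φ₂)=+0.3421 → ΔM = +0.2325;  Δλ = +0.2477 rad
tan C = Δλ / ΔM = +1.0654 → C = 46.81°

46.8°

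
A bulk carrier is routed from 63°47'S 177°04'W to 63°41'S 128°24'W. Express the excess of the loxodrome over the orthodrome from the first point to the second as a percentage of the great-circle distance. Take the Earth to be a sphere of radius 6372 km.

2.5%

Great circle: σ = 0.3668 rad → d_gc = Rσ = 2337.0 km
Rhumb: Δφ = +0.0017, Δλ = +0.8494, Δψ = +0.0039, q = Δφ/Δψ = 0.4425 → d_rh = R√(Δφ²+q²Δλ²) = 2395.2 km
Excess = (2395.2 − 2337.0) / 2337.0 = 58.2 / 2337.0 = 2.49% ≈ 2.5%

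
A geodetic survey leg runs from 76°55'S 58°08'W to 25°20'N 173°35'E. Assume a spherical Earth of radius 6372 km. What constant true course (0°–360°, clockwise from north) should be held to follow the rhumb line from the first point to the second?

319.5°

Δψ = ln[tan(π/4+φ₂/2)/tan(π/4+φ₁/2)] = +2.6230
Δλ = -2.2390 rad (taken the short way round)
course = atan2(Δλ, Δψ) = 319.52°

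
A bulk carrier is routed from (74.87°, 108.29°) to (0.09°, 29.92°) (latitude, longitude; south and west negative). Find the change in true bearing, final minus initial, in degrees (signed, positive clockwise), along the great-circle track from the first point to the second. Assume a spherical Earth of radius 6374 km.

-64.0°

At departure: θ₁ = atan2(sin Δλ cos φ₂, cos φ₁ sin φ₂ − sin φ₁ cos φ₂ cos Δλ) = 258.79°
At arrival: θ₂ = atan2(sin Δλ cos φ₁, −cos φ₂ sin φ₁ + sin φ₂ cos φ₁ cos Δλ) = 194.83°
Δθ = θ₂ − θ₁ = -64.0°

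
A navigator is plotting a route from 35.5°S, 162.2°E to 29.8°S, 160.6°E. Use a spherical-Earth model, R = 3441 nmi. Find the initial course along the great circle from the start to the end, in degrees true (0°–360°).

346.3°

N = sin Δλ·cos φ₂ = -0.0242;  D = cos φ₁ sin φ₂ − sin φ₁ cos φ₂ cos Δλ = +0.0991
initial course = atan2(N, D) = 346.26°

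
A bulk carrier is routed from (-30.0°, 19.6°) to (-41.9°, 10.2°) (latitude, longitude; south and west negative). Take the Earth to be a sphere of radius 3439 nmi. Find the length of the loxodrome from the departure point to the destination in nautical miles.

847 nmi

Rhumb course C = atan2(Δλ, Δψ) with Δψ = ln[tan(π/4+φ₂/2)/tan(π/4+φ₁/2)] = -0.2575, Δλ = -0.1641 → C = 212.50°
d = R·|Δφ| / |cos C| = 3439·0.20769 / 0.84338 = 847 nmi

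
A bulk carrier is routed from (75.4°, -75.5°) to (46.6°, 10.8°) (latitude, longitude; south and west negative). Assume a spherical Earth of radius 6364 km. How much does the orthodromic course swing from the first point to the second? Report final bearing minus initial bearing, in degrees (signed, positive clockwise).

+80.5°

At departure: θ₁ = atan2(sin Δλ cos φ₂, cos φ₁ sin φ₂ − sin φ₁ cos φ₂ cos Δλ) = 78.44°
At arrival: θ₂ = atan2(sin Δλ cos φ₁, −cos φ₂ sin φ₁ + sin φ₂ cos φ₁ cos Δλ) = 158.94°
Δθ = θ₂ − θ₁ = +80.5°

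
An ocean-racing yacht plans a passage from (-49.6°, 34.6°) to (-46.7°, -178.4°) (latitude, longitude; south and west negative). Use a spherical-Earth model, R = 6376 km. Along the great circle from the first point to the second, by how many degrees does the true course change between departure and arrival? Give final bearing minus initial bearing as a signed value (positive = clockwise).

-136.6°

At departure: θ₁ = atan2(sin Δλ cos φ₂, cos φ₁ sin φ₂ − sin φ₁ cos φ₂ cos Δλ) = 157.68°
At arrival: θ₂ = atan2(sin Δλ cos φ₁, −cos φ₂ sin φ₁ + sin φ₂ cos φ₁ cos Δλ) = 21.04°
Δθ = θ₂ − θ₁ = -136.6°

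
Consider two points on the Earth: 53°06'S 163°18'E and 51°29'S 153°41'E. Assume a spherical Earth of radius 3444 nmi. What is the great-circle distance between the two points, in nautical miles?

Haversine: a = sin²(Δφ/2)+cos φ₁ cos φ₂ sin²(Δλ/2) = 0.00283;  σ = 2·atan2(√a,√(1−a))
σ = 6.095° → d = Rσ = 3444·0.10637 = 366 nmi

366 nmi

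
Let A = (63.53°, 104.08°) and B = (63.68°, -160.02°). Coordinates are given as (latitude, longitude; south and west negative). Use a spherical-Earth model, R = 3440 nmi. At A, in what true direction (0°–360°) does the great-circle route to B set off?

45.0°

N = sin Δλ·cos φ₂ = +0.4410;  D = cos φ₁ sin φ₂ − sin φ₁ cos φ₂ cos Δλ = +0.4403
initial course = atan2(N, D) = 45.05°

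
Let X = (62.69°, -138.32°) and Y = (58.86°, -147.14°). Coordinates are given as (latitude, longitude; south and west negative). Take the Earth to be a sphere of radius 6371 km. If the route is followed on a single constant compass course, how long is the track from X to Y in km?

Rhumb course C = atan2(Δλ, Δψ) with Δψ = ln[tan(π/4+φ₂/2)/tan(π/4+φ₁/2)] = -0.1371, Δλ = -0.1539 → C = 228.31°
d = R·|Δφ| / |cos C| = 6371·0.06685 / 0.66509 = 640 km

640 km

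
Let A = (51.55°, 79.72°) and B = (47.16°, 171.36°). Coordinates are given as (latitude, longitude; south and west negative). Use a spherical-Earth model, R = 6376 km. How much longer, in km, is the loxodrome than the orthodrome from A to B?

445 km

Great circle: cos σ = sin φ₁ sin φ₂ + cos φ₁ cos φ₂ cos Δλ,  σ = 0.9738 rad → d_gc = 6209.04 km
Rhumb line: Δψ = -0.1177, q = Δφ/Δψ = 0.6508, d_rh = R√(Δφ²+q²Δλ²) = 6654.53 km
Excess = 6654.53 − 6209.04 = 445.49 ≈ 445 km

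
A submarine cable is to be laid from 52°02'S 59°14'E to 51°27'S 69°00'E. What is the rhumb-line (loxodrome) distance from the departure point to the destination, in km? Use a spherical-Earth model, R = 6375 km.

Δψ = ln[tan(π/4+φ₂/2)/tan(π/4+φ₁/2)] = +0.0164;  Δφ = +0.0102 rad,  Δλ = +0.1705 rad
q = Δφ/Δψ = 0.6192
d = R·√(Δφ² + q²Δλ²) = 6375·0.10604 = 676 km

676 km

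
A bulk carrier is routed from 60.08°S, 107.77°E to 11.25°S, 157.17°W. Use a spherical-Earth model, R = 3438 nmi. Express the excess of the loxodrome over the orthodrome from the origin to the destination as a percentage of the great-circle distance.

5.3%

Great circle: σ = 1.4445 rad → d_gc = Rσ = 4966.3 nmi
Rhumb: Δφ = +0.8522, Δλ = +1.6591, Δψ = +1.1221, q = Δφ/Δψ = 0.7595 → d_rh = R√(Δφ²+q²Δλ²) = 5229.9 nmi
Excess = (5229.9 − 4966.3) / 4966.3 = 263.6 / 4966.3 = 5.31% ≈ 5.3%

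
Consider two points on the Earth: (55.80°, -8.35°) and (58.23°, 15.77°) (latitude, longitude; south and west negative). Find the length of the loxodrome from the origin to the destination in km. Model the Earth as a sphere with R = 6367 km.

Δψ = ln[tan(π/4+φ₂/2)/tan(π/4+φ₁/2)] = +0.0779;  Δφ = +0.0424 rad,  Δλ = +0.4210 rad
q = Δφ/Δψ = 0.5442
d = R·√(Δφ² + q²Δλ²) = 6367·0.23298 = 1483 km

1483 km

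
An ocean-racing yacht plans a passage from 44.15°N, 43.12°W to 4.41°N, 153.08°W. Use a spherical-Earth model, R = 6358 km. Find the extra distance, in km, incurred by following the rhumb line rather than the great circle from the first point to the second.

461 km

Great circle: cos σ = sin φ₁ sin φ₂ + cos φ₁ cos φ₂ cos Δλ,  σ = 1.7626 rad → d_gc = 11206.7 km
Rhumb line: Δψ = -0.7835, q = Δφ/Δψ = 0.8852, d_rh = R√(Δφ²+q²Δλ²) = 11667.3 km
Excess = 11667.3 − 11206.7 = 460.6 ≈ 461 km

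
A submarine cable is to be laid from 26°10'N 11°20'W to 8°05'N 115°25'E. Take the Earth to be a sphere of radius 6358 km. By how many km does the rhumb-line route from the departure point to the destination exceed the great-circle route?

429 km

Great circle: cos σ = sin φ₁ sin φ₂ + cos φ₁ cos φ₂ cos Δλ,  σ = 2.0597 rad → d_gc = 13095.6 km
Rhumb line: Δψ = -0.3319, q = Δφ/Δψ = 0.9509, d_rh = R√(Δφ²+q²Δλ²) = 13524.7 km
Excess = 13524.7 − 13095.6 = 429.1 ≈ 429 km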